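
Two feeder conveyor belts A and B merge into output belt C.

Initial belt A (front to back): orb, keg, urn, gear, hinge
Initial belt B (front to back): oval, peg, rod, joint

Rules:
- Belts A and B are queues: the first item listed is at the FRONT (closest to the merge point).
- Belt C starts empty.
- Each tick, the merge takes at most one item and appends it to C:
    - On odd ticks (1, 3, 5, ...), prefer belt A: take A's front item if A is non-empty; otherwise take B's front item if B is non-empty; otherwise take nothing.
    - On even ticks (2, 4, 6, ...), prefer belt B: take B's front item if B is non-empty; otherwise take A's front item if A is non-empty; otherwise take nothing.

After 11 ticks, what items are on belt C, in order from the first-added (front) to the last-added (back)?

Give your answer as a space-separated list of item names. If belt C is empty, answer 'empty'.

Tick 1: prefer A, take orb from A; A=[keg,urn,gear,hinge] B=[oval,peg,rod,joint] C=[orb]
Tick 2: prefer B, take oval from B; A=[keg,urn,gear,hinge] B=[peg,rod,joint] C=[orb,oval]
Tick 3: prefer A, take keg from A; A=[urn,gear,hinge] B=[peg,rod,joint] C=[orb,oval,keg]
Tick 4: prefer B, take peg from B; A=[urn,gear,hinge] B=[rod,joint] C=[orb,oval,keg,peg]
Tick 5: prefer A, take urn from A; A=[gear,hinge] B=[rod,joint] C=[orb,oval,keg,peg,urn]
Tick 6: prefer B, take rod from B; A=[gear,hinge] B=[joint] C=[orb,oval,keg,peg,urn,rod]
Tick 7: prefer A, take gear from A; A=[hinge] B=[joint] C=[orb,oval,keg,peg,urn,rod,gear]
Tick 8: prefer B, take joint from B; A=[hinge] B=[-] C=[orb,oval,keg,peg,urn,rod,gear,joint]
Tick 9: prefer A, take hinge from A; A=[-] B=[-] C=[orb,oval,keg,peg,urn,rod,gear,joint,hinge]
Tick 10: prefer B, both empty, nothing taken; A=[-] B=[-] C=[orb,oval,keg,peg,urn,rod,gear,joint,hinge]
Tick 11: prefer A, both empty, nothing taken; A=[-] B=[-] C=[orb,oval,keg,peg,urn,rod,gear,joint,hinge]

Answer: orb oval keg peg urn rod gear joint hinge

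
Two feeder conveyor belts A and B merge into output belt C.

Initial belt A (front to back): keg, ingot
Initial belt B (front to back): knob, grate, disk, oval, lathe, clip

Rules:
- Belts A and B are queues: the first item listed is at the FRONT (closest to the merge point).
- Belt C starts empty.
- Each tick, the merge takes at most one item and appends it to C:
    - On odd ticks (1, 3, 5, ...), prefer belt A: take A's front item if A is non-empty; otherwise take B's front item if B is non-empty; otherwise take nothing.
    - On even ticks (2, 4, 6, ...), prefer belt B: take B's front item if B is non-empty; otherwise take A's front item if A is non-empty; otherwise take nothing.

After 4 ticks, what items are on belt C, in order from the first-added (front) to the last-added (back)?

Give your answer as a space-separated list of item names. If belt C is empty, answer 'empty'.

Answer: keg knob ingot grate

Derivation:
Tick 1: prefer A, take keg from A; A=[ingot] B=[knob,grate,disk,oval,lathe,clip] C=[keg]
Tick 2: prefer B, take knob from B; A=[ingot] B=[grate,disk,oval,lathe,clip] C=[keg,knob]
Tick 3: prefer A, take ingot from A; A=[-] B=[grate,disk,oval,lathe,clip] C=[keg,knob,ingot]
Tick 4: prefer B, take grate from B; A=[-] B=[disk,oval,lathe,clip] C=[keg,knob,ingot,grate]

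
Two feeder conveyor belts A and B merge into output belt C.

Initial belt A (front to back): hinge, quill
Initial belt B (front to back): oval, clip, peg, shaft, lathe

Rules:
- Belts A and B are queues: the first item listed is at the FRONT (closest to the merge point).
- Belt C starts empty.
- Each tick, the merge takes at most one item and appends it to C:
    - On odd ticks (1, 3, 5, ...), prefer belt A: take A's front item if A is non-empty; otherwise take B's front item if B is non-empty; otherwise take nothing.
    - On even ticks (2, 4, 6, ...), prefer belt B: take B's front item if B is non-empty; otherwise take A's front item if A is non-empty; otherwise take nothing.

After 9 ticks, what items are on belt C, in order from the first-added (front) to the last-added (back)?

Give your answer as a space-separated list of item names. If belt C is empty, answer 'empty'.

Tick 1: prefer A, take hinge from A; A=[quill] B=[oval,clip,peg,shaft,lathe] C=[hinge]
Tick 2: prefer B, take oval from B; A=[quill] B=[clip,peg,shaft,lathe] C=[hinge,oval]
Tick 3: prefer A, take quill from A; A=[-] B=[clip,peg,shaft,lathe] C=[hinge,oval,quill]
Tick 4: prefer B, take clip from B; A=[-] B=[peg,shaft,lathe] C=[hinge,oval,quill,clip]
Tick 5: prefer A, take peg from B; A=[-] B=[shaft,lathe] C=[hinge,oval,quill,clip,peg]
Tick 6: prefer B, take shaft from B; A=[-] B=[lathe] C=[hinge,oval,quill,clip,peg,shaft]
Tick 7: prefer A, take lathe from B; A=[-] B=[-] C=[hinge,oval,quill,clip,peg,shaft,lathe]
Tick 8: prefer B, both empty, nothing taken; A=[-] B=[-] C=[hinge,oval,quill,clip,peg,shaft,lathe]
Tick 9: prefer A, both empty, nothing taken; A=[-] B=[-] C=[hinge,oval,quill,clip,peg,shaft,lathe]

Answer: hinge oval quill clip peg shaft lathe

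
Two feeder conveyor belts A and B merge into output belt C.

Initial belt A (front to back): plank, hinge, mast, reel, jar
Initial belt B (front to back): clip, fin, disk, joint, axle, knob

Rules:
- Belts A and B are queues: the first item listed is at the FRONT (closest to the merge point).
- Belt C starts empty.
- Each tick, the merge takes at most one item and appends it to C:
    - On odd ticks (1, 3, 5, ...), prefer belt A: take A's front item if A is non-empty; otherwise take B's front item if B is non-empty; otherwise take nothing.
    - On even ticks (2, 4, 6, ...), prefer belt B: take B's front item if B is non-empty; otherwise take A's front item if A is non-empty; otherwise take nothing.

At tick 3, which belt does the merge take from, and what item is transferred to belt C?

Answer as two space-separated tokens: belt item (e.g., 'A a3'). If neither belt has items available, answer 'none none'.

Tick 1: prefer A, take plank from A; A=[hinge,mast,reel,jar] B=[clip,fin,disk,joint,axle,knob] C=[plank]
Tick 2: prefer B, take clip from B; A=[hinge,mast,reel,jar] B=[fin,disk,joint,axle,knob] C=[plank,clip]
Tick 3: prefer A, take hinge from A; A=[mast,reel,jar] B=[fin,disk,joint,axle,knob] C=[plank,clip,hinge]

Answer: A hinge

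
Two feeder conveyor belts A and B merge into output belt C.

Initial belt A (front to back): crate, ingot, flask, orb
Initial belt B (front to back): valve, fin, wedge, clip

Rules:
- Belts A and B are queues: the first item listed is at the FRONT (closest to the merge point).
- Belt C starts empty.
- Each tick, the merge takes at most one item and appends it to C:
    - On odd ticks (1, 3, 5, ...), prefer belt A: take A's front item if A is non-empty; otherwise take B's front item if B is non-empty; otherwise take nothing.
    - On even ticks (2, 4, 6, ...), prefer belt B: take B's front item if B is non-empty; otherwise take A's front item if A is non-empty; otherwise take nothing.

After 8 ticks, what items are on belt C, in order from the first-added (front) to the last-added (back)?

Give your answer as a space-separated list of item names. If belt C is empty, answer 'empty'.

Answer: crate valve ingot fin flask wedge orb clip

Derivation:
Tick 1: prefer A, take crate from A; A=[ingot,flask,orb] B=[valve,fin,wedge,clip] C=[crate]
Tick 2: prefer B, take valve from B; A=[ingot,flask,orb] B=[fin,wedge,clip] C=[crate,valve]
Tick 3: prefer A, take ingot from A; A=[flask,orb] B=[fin,wedge,clip] C=[crate,valve,ingot]
Tick 4: prefer B, take fin from B; A=[flask,orb] B=[wedge,clip] C=[crate,valve,ingot,fin]
Tick 5: prefer A, take flask from A; A=[orb] B=[wedge,clip] C=[crate,valve,ingot,fin,flask]
Tick 6: prefer B, take wedge from B; A=[orb] B=[clip] C=[crate,valve,ingot,fin,flask,wedge]
Tick 7: prefer A, take orb from A; A=[-] B=[clip] C=[crate,valve,ingot,fin,flask,wedge,orb]
Tick 8: prefer B, take clip from B; A=[-] B=[-] C=[crate,valve,ingot,fin,flask,wedge,orb,clip]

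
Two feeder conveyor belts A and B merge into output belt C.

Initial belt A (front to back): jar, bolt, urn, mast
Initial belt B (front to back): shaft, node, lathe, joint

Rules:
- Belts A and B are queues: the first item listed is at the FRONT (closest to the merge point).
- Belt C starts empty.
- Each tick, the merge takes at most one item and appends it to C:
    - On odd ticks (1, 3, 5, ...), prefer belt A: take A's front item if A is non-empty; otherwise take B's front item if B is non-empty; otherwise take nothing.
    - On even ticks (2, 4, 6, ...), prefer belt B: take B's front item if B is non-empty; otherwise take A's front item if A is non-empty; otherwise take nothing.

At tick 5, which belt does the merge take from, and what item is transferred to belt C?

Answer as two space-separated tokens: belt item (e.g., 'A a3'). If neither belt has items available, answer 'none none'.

Answer: A urn

Derivation:
Tick 1: prefer A, take jar from A; A=[bolt,urn,mast] B=[shaft,node,lathe,joint] C=[jar]
Tick 2: prefer B, take shaft from B; A=[bolt,urn,mast] B=[node,lathe,joint] C=[jar,shaft]
Tick 3: prefer A, take bolt from A; A=[urn,mast] B=[node,lathe,joint] C=[jar,shaft,bolt]
Tick 4: prefer B, take node from B; A=[urn,mast] B=[lathe,joint] C=[jar,shaft,bolt,node]
Tick 5: prefer A, take urn from A; A=[mast] B=[lathe,joint] C=[jar,shaft,bolt,node,urn]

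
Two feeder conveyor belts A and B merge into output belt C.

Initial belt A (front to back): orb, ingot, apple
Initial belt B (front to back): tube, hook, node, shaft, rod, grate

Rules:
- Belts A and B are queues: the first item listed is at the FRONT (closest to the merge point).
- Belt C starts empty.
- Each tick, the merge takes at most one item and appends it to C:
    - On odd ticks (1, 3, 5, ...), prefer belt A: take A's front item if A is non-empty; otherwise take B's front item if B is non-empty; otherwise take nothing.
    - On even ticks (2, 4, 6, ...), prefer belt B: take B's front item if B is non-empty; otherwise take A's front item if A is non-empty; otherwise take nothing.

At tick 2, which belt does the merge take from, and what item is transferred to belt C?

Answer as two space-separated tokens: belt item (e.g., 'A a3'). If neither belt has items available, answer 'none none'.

Tick 1: prefer A, take orb from A; A=[ingot,apple] B=[tube,hook,node,shaft,rod,grate] C=[orb]
Tick 2: prefer B, take tube from B; A=[ingot,apple] B=[hook,node,shaft,rod,grate] C=[orb,tube]

Answer: B tube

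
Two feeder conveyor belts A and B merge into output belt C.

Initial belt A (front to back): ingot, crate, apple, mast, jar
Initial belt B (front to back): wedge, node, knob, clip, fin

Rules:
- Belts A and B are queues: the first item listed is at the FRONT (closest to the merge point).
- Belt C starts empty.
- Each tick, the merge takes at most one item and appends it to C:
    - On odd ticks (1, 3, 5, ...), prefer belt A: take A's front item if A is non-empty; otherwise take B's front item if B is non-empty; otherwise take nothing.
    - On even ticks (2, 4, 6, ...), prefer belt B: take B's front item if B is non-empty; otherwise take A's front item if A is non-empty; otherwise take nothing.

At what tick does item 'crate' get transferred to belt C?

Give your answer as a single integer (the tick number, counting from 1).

Answer: 3

Derivation:
Tick 1: prefer A, take ingot from A; A=[crate,apple,mast,jar] B=[wedge,node,knob,clip,fin] C=[ingot]
Tick 2: prefer B, take wedge from B; A=[crate,apple,mast,jar] B=[node,knob,clip,fin] C=[ingot,wedge]
Tick 3: prefer A, take crate from A; A=[apple,mast,jar] B=[node,knob,clip,fin] C=[ingot,wedge,crate]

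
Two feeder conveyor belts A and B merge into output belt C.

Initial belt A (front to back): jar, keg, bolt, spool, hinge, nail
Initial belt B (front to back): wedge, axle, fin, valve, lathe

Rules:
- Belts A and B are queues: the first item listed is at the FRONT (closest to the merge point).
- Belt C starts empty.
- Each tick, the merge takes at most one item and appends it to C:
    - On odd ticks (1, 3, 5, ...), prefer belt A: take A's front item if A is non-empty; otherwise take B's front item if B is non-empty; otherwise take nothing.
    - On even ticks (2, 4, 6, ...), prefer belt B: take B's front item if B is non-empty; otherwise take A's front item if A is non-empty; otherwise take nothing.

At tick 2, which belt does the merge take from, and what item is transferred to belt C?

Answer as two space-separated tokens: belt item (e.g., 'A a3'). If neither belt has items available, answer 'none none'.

Tick 1: prefer A, take jar from A; A=[keg,bolt,spool,hinge,nail] B=[wedge,axle,fin,valve,lathe] C=[jar]
Tick 2: prefer B, take wedge from B; A=[keg,bolt,spool,hinge,nail] B=[axle,fin,valve,lathe] C=[jar,wedge]

Answer: B wedge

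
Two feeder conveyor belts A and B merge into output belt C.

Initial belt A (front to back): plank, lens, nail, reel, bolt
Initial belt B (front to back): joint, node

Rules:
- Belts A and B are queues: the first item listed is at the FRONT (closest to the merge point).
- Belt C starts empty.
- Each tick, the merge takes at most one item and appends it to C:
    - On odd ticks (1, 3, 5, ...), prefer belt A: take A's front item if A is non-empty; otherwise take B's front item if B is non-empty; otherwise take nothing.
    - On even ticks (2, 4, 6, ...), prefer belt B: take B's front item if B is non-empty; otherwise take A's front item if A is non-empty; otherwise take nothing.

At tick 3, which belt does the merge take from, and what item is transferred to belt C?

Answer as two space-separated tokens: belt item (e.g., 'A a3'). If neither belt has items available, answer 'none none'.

Tick 1: prefer A, take plank from A; A=[lens,nail,reel,bolt] B=[joint,node] C=[plank]
Tick 2: prefer B, take joint from B; A=[lens,nail,reel,bolt] B=[node] C=[plank,joint]
Tick 3: prefer A, take lens from A; A=[nail,reel,bolt] B=[node] C=[plank,joint,lens]

Answer: A lens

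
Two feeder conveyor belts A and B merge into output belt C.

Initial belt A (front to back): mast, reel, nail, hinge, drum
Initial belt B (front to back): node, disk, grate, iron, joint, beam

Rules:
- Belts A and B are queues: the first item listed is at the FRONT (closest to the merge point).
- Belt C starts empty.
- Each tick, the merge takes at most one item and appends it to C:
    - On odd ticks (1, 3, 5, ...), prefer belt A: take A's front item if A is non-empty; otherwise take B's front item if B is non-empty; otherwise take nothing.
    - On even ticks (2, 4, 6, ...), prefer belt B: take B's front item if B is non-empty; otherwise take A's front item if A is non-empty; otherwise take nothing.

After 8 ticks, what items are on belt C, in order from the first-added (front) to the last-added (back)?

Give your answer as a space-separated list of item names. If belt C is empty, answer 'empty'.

Tick 1: prefer A, take mast from A; A=[reel,nail,hinge,drum] B=[node,disk,grate,iron,joint,beam] C=[mast]
Tick 2: prefer B, take node from B; A=[reel,nail,hinge,drum] B=[disk,grate,iron,joint,beam] C=[mast,node]
Tick 3: prefer A, take reel from A; A=[nail,hinge,drum] B=[disk,grate,iron,joint,beam] C=[mast,node,reel]
Tick 4: prefer B, take disk from B; A=[nail,hinge,drum] B=[grate,iron,joint,beam] C=[mast,node,reel,disk]
Tick 5: prefer A, take nail from A; A=[hinge,drum] B=[grate,iron,joint,beam] C=[mast,node,reel,disk,nail]
Tick 6: prefer B, take grate from B; A=[hinge,drum] B=[iron,joint,beam] C=[mast,node,reel,disk,nail,grate]
Tick 7: prefer A, take hinge from A; A=[drum] B=[iron,joint,beam] C=[mast,node,reel,disk,nail,grate,hinge]
Tick 8: prefer B, take iron from B; A=[drum] B=[joint,beam] C=[mast,node,reel,disk,nail,grate,hinge,iron]

Answer: mast node reel disk nail grate hinge iron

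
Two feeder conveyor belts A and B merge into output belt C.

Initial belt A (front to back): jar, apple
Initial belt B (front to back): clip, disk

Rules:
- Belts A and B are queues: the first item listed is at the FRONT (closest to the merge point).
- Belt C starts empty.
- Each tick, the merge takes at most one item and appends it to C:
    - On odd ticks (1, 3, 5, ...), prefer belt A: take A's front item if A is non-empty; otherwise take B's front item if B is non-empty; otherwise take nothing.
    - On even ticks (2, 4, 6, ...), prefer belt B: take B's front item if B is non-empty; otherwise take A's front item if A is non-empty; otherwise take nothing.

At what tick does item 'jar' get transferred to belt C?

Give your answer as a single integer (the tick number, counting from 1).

Tick 1: prefer A, take jar from A; A=[apple] B=[clip,disk] C=[jar]

Answer: 1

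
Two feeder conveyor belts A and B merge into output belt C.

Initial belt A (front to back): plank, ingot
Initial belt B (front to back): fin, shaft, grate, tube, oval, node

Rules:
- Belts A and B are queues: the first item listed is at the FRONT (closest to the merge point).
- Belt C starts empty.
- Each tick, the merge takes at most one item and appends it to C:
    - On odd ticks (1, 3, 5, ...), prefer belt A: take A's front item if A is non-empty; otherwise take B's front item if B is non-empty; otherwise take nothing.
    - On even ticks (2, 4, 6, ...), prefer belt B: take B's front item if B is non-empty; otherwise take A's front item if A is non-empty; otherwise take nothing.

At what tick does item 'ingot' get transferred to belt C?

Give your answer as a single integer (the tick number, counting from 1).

Answer: 3

Derivation:
Tick 1: prefer A, take plank from A; A=[ingot] B=[fin,shaft,grate,tube,oval,node] C=[plank]
Tick 2: prefer B, take fin from B; A=[ingot] B=[shaft,grate,tube,oval,node] C=[plank,fin]
Tick 3: prefer A, take ingot from A; A=[-] B=[shaft,grate,tube,oval,node] C=[plank,fin,ingot]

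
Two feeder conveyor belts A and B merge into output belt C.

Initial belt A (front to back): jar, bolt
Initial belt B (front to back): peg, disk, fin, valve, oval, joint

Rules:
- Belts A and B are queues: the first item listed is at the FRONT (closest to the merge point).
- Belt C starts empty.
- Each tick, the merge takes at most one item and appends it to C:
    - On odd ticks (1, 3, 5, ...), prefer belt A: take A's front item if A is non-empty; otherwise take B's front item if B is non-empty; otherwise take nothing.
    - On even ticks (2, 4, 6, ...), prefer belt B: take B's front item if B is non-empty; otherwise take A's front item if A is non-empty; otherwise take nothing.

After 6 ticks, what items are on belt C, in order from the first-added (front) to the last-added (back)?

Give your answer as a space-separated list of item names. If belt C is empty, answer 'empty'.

Answer: jar peg bolt disk fin valve

Derivation:
Tick 1: prefer A, take jar from A; A=[bolt] B=[peg,disk,fin,valve,oval,joint] C=[jar]
Tick 2: prefer B, take peg from B; A=[bolt] B=[disk,fin,valve,oval,joint] C=[jar,peg]
Tick 3: prefer A, take bolt from A; A=[-] B=[disk,fin,valve,oval,joint] C=[jar,peg,bolt]
Tick 4: prefer B, take disk from B; A=[-] B=[fin,valve,oval,joint] C=[jar,peg,bolt,disk]
Tick 5: prefer A, take fin from B; A=[-] B=[valve,oval,joint] C=[jar,peg,bolt,disk,fin]
Tick 6: prefer B, take valve from B; A=[-] B=[oval,joint] C=[jar,peg,bolt,disk,fin,valve]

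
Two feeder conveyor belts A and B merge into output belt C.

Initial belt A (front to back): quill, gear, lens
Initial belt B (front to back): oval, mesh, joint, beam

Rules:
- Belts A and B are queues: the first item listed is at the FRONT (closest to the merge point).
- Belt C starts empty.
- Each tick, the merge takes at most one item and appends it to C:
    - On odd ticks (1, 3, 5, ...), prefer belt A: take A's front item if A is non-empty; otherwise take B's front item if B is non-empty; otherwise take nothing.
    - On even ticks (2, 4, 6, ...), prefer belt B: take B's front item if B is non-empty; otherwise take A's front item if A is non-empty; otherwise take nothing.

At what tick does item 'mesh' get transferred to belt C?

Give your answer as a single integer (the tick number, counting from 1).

Answer: 4

Derivation:
Tick 1: prefer A, take quill from A; A=[gear,lens] B=[oval,mesh,joint,beam] C=[quill]
Tick 2: prefer B, take oval from B; A=[gear,lens] B=[mesh,joint,beam] C=[quill,oval]
Tick 3: prefer A, take gear from A; A=[lens] B=[mesh,joint,beam] C=[quill,oval,gear]
Tick 4: prefer B, take mesh from B; A=[lens] B=[joint,beam] C=[quill,oval,gear,mesh]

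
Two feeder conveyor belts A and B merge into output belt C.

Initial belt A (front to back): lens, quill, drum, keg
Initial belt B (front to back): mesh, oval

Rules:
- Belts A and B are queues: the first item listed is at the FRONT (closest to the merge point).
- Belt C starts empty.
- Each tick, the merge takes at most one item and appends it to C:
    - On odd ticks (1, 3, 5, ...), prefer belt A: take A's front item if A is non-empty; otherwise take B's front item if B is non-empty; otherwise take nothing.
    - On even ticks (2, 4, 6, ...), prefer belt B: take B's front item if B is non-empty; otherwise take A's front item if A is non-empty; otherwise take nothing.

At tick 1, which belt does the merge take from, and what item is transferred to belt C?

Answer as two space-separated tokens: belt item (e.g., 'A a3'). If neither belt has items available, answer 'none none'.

Tick 1: prefer A, take lens from A; A=[quill,drum,keg] B=[mesh,oval] C=[lens]

Answer: A lens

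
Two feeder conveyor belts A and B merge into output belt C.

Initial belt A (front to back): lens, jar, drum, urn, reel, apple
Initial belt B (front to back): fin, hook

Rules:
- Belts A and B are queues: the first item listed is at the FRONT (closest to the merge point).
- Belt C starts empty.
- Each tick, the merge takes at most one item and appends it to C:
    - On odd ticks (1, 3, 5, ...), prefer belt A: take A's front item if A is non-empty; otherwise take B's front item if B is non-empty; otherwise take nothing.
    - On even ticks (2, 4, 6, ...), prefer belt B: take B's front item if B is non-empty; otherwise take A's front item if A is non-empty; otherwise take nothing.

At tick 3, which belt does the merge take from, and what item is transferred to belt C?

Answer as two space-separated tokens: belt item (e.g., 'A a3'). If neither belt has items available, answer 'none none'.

Answer: A jar

Derivation:
Tick 1: prefer A, take lens from A; A=[jar,drum,urn,reel,apple] B=[fin,hook] C=[lens]
Tick 2: prefer B, take fin from B; A=[jar,drum,urn,reel,apple] B=[hook] C=[lens,fin]
Tick 3: prefer A, take jar from A; A=[drum,urn,reel,apple] B=[hook] C=[lens,fin,jar]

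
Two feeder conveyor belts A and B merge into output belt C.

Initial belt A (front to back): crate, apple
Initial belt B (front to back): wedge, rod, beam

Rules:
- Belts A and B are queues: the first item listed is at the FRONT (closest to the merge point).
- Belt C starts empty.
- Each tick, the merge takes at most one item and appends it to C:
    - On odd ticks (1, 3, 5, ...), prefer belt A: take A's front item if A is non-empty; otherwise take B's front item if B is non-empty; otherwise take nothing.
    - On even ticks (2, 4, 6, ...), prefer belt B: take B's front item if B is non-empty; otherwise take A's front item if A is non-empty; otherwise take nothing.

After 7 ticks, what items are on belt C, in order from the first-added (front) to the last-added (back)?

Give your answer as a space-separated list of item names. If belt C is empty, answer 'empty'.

Answer: crate wedge apple rod beam

Derivation:
Tick 1: prefer A, take crate from A; A=[apple] B=[wedge,rod,beam] C=[crate]
Tick 2: prefer B, take wedge from B; A=[apple] B=[rod,beam] C=[crate,wedge]
Tick 3: prefer A, take apple from A; A=[-] B=[rod,beam] C=[crate,wedge,apple]
Tick 4: prefer B, take rod from B; A=[-] B=[beam] C=[crate,wedge,apple,rod]
Tick 5: prefer A, take beam from B; A=[-] B=[-] C=[crate,wedge,apple,rod,beam]
Tick 6: prefer B, both empty, nothing taken; A=[-] B=[-] C=[crate,wedge,apple,rod,beam]
Tick 7: prefer A, both empty, nothing taken; A=[-] B=[-] C=[crate,wedge,apple,rod,beam]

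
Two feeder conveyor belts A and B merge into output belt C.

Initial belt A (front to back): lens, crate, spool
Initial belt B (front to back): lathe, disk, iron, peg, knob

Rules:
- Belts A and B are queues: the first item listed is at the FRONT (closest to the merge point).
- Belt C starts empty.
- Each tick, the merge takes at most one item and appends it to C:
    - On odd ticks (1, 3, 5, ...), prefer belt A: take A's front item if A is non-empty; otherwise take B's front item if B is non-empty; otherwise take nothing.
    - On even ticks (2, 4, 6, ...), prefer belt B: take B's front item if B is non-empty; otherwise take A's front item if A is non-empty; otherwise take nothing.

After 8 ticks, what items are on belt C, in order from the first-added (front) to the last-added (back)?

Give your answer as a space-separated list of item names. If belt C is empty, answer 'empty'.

Answer: lens lathe crate disk spool iron peg knob

Derivation:
Tick 1: prefer A, take lens from A; A=[crate,spool] B=[lathe,disk,iron,peg,knob] C=[lens]
Tick 2: prefer B, take lathe from B; A=[crate,spool] B=[disk,iron,peg,knob] C=[lens,lathe]
Tick 3: prefer A, take crate from A; A=[spool] B=[disk,iron,peg,knob] C=[lens,lathe,crate]
Tick 4: prefer B, take disk from B; A=[spool] B=[iron,peg,knob] C=[lens,lathe,crate,disk]
Tick 5: prefer A, take spool from A; A=[-] B=[iron,peg,knob] C=[lens,lathe,crate,disk,spool]
Tick 6: prefer B, take iron from B; A=[-] B=[peg,knob] C=[lens,lathe,crate,disk,spool,iron]
Tick 7: prefer A, take peg from B; A=[-] B=[knob] C=[lens,lathe,crate,disk,spool,iron,peg]
Tick 8: prefer B, take knob from B; A=[-] B=[-] C=[lens,lathe,crate,disk,spool,iron,peg,knob]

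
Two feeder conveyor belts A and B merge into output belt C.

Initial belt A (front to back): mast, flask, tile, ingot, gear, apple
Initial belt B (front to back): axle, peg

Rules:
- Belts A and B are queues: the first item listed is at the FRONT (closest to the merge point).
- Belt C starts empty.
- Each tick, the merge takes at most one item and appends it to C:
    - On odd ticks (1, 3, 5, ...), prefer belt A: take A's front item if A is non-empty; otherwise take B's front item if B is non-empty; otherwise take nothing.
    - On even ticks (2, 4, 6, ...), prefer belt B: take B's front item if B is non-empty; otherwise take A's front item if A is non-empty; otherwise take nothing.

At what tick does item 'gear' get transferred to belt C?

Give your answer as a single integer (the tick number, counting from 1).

Tick 1: prefer A, take mast from A; A=[flask,tile,ingot,gear,apple] B=[axle,peg] C=[mast]
Tick 2: prefer B, take axle from B; A=[flask,tile,ingot,gear,apple] B=[peg] C=[mast,axle]
Tick 3: prefer A, take flask from A; A=[tile,ingot,gear,apple] B=[peg] C=[mast,axle,flask]
Tick 4: prefer B, take peg from B; A=[tile,ingot,gear,apple] B=[-] C=[mast,axle,flask,peg]
Tick 5: prefer A, take tile from A; A=[ingot,gear,apple] B=[-] C=[mast,axle,flask,peg,tile]
Tick 6: prefer B, take ingot from A; A=[gear,apple] B=[-] C=[mast,axle,flask,peg,tile,ingot]
Tick 7: prefer A, take gear from A; A=[apple] B=[-] C=[mast,axle,flask,peg,tile,ingot,gear]

Answer: 7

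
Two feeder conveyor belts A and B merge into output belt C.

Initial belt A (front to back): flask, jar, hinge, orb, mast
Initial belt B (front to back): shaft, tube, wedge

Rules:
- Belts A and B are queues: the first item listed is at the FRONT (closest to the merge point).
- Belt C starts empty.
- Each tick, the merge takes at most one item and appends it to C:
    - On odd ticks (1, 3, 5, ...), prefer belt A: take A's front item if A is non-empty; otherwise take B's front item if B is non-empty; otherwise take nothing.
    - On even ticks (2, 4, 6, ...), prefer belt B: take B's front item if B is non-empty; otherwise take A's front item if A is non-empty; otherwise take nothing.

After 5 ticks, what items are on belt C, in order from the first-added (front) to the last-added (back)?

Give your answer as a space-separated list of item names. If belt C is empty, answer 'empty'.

Answer: flask shaft jar tube hinge

Derivation:
Tick 1: prefer A, take flask from A; A=[jar,hinge,orb,mast] B=[shaft,tube,wedge] C=[flask]
Tick 2: prefer B, take shaft from B; A=[jar,hinge,orb,mast] B=[tube,wedge] C=[flask,shaft]
Tick 3: prefer A, take jar from A; A=[hinge,orb,mast] B=[tube,wedge] C=[flask,shaft,jar]
Tick 4: prefer B, take tube from B; A=[hinge,orb,mast] B=[wedge] C=[flask,shaft,jar,tube]
Tick 5: prefer A, take hinge from A; A=[orb,mast] B=[wedge] C=[flask,shaft,jar,tube,hinge]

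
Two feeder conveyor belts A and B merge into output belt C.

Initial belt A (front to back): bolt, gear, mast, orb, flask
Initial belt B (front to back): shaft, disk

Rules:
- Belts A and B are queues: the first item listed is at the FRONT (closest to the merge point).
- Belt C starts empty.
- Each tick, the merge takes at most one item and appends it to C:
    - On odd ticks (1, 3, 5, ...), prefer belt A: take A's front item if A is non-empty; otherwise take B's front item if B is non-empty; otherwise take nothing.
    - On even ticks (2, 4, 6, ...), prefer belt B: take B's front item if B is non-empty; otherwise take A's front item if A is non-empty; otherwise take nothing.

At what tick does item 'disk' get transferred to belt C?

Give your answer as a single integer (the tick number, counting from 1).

Answer: 4

Derivation:
Tick 1: prefer A, take bolt from A; A=[gear,mast,orb,flask] B=[shaft,disk] C=[bolt]
Tick 2: prefer B, take shaft from B; A=[gear,mast,orb,flask] B=[disk] C=[bolt,shaft]
Tick 3: prefer A, take gear from A; A=[mast,orb,flask] B=[disk] C=[bolt,shaft,gear]
Tick 4: prefer B, take disk from B; A=[mast,orb,flask] B=[-] C=[bolt,shaft,gear,disk]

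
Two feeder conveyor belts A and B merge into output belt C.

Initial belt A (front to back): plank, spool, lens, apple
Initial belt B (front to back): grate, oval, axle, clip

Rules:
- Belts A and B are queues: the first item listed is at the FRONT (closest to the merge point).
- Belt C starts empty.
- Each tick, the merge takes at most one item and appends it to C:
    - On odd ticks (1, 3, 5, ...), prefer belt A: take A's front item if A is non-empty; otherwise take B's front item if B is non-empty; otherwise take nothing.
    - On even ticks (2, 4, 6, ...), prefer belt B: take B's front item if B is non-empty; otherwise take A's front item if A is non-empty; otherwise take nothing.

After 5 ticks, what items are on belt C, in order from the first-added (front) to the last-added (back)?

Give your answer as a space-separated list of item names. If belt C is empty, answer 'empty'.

Tick 1: prefer A, take plank from A; A=[spool,lens,apple] B=[grate,oval,axle,clip] C=[plank]
Tick 2: prefer B, take grate from B; A=[spool,lens,apple] B=[oval,axle,clip] C=[plank,grate]
Tick 3: prefer A, take spool from A; A=[lens,apple] B=[oval,axle,clip] C=[plank,grate,spool]
Tick 4: prefer B, take oval from B; A=[lens,apple] B=[axle,clip] C=[plank,grate,spool,oval]
Tick 5: prefer A, take lens from A; A=[apple] B=[axle,clip] C=[plank,grate,spool,oval,lens]

Answer: plank grate spool oval lens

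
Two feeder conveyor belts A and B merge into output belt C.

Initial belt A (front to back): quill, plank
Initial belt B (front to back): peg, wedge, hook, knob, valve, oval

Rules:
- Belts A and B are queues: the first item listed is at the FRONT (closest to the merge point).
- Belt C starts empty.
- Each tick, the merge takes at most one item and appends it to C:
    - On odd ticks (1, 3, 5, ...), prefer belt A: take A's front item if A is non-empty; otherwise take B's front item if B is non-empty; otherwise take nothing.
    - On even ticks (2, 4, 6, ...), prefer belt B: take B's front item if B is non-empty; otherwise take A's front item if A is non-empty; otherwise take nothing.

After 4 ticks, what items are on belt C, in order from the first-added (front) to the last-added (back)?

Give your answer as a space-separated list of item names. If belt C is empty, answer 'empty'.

Answer: quill peg plank wedge

Derivation:
Tick 1: prefer A, take quill from A; A=[plank] B=[peg,wedge,hook,knob,valve,oval] C=[quill]
Tick 2: prefer B, take peg from B; A=[plank] B=[wedge,hook,knob,valve,oval] C=[quill,peg]
Tick 3: prefer A, take plank from A; A=[-] B=[wedge,hook,knob,valve,oval] C=[quill,peg,plank]
Tick 4: prefer B, take wedge from B; A=[-] B=[hook,knob,valve,oval] C=[quill,peg,plank,wedge]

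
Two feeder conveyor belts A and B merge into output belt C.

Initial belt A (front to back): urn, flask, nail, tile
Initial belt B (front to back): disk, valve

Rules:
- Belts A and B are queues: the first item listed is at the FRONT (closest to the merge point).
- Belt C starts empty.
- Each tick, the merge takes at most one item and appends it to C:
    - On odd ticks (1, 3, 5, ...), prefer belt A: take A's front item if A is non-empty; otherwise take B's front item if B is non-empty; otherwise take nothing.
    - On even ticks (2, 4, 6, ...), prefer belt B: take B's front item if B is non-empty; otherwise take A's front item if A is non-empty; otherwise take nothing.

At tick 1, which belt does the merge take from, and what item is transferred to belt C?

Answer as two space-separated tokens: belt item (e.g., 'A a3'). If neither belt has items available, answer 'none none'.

Answer: A urn

Derivation:
Tick 1: prefer A, take urn from A; A=[flask,nail,tile] B=[disk,valve] C=[urn]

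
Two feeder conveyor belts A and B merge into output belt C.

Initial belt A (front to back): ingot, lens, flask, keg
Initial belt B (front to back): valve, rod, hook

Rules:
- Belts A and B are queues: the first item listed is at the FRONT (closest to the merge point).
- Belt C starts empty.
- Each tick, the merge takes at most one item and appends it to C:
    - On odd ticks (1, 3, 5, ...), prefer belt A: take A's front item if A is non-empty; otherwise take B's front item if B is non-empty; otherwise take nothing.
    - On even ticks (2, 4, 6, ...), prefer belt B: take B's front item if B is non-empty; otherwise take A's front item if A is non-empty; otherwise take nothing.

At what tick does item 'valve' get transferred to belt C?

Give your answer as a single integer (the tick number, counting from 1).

Tick 1: prefer A, take ingot from A; A=[lens,flask,keg] B=[valve,rod,hook] C=[ingot]
Tick 2: prefer B, take valve from B; A=[lens,flask,keg] B=[rod,hook] C=[ingot,valve]

Answer: 2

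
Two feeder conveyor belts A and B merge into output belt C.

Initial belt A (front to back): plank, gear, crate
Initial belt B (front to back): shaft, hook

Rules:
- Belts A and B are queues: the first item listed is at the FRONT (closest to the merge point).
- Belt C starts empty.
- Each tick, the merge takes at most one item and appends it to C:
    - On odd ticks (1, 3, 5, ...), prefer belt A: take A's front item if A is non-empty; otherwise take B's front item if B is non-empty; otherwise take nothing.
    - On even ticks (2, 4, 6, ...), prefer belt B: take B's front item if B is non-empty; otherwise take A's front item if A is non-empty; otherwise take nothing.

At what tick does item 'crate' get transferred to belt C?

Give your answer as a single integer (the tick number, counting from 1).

Tick 1: prefer A, take plank from A; A=[gear,crate] B=[shaft,hook] C=[plank]
Tick 2: prefer B, take shaft from B; A=[gear,crate] B=[hook] C=[plank,shaft]
Tick 3: prefer A, take gear from A; A=[crate] B=[hook] C=[plank,shaft,gear]
Tick 4: prefer B, take hook from B; A=[crate] B=[-] C=[plank,shaft,gear,hook]
Tick 5: prefer A, take crate from A; A=[-] B=[-] C=[plank,shaft,gear,hook,crate]

Answer: 5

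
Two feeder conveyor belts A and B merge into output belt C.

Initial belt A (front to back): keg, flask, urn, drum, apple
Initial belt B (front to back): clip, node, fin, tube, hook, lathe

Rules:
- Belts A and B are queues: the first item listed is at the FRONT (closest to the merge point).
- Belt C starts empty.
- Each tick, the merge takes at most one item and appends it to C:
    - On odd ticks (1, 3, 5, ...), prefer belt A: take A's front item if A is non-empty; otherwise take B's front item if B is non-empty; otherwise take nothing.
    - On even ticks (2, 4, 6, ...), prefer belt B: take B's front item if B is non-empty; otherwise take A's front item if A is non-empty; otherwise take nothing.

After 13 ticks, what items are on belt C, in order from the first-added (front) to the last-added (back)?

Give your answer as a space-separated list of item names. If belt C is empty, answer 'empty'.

Answer: keg clip flask node urn fin drum tube apple hook lathe

Derivation:
Tick 1: prefer A, take keg from A; A=[flask,urn,drum,apple] B=[clip,node,fin,tube,hook,lathe] C=[keg]
Tick 2: prefer B, take clip from B; A=[flask,urn,drum,apple] B=[node,fin,tube,hook,lathe] C=[keg,clip]
Tick 3: prefer A, take flask from A; A=[urn,drum,apple] B=[node,fin,tube,hook,lathe] C=[keg,clip,flask]
Tick 4: prefer B, take node from B; A=[urn,drum,apple] B=[fin,tube,hook,lathe] C=[keg,clip,flask,node]
Tick 5: prefer A, take urn from A; A=[drum,apple] B=[fin,tube,hook,lathe] C=[keg,clip,flask,node,urn]
Tick 6: prefer B, take fin from B; A=[drum,apple] B=[tube,hook,lathe] C=[keg,clip,flask,node,urn,fin]
Tick 7: prefer A, take drum from A; A=[apple] B=[tube,hook,lathe] C=[keg,clip,flask,node,urn,fin,drum]
Tick 8: prefer B, take tube from B; A=[apple] B=[hook,lathe] C=[keg,clip,flask,node,urn,fin,drum,tube]
Tick 9: prefer A, take apple from A; A=[-] B=[hook,lathe] C=[keg,clip,flask,node,urn,fin,drum,tube,apple]
Tick 10: prefer B, take hook from B; A=[-] B=[lathe] C=[keg,clip,flask,node,urn,fin,drum,tube,apple,hook]
Tick 11: prefer A, take lathe from B; A=[-] B=[-] C=[keg,clip,flask,node,urn,fin,drum,tube,apple,hook,lathe]
Tick 12: prefer B, both empty, nothing taken; A=[-] B=[-] C=[keg,clip,flask,node,urn,fin,drum,tube,apple,hook,lathe]
Tick 13: prefer A, both empty, nothing taken; A=[-] B=[-] C=[keg,clip,flask,node,urn,fin,drum,tube,apple,hook,lathe]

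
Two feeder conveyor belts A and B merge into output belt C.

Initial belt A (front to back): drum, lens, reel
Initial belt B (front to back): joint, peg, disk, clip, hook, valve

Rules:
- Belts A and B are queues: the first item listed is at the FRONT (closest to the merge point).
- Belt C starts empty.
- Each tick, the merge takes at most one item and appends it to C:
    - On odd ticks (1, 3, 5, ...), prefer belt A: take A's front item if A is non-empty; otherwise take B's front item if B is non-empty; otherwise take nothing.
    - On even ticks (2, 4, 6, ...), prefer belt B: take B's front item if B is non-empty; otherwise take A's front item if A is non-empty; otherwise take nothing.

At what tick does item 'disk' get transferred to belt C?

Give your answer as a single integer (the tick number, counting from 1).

Answer: 6

Derivation:
Tick 1: prefer A, take drum from A; A=[lens,reel] B=[joint,peg,disk,clip,hook,valve] C=[drum]
Tick 2: prefer B, take joint from B; A=[lens,reel] B=[peg,disk,clip,hook,valve] C=[drum,joint]
Tick 3: prefer A, take lens from A; A=[reel] B=[peg,disk,clip,hook,valve] C=[drum,joint,lens]
Tick 4: prefer B, take peg from B; A=[reel] B=[disk,clip,hook,valve] C=[drum,joint,lens,peg]
Tick 5: prefer A, take reel from A; A=[-] B=[disk,clip,hook,valve] C=[drum,joint,lens,peg,reel]
Tick 6: prefer B, take disk from B; A=[-] B=[clip,hook,valve] C=[drum,joint,lens,peg,reel,disk]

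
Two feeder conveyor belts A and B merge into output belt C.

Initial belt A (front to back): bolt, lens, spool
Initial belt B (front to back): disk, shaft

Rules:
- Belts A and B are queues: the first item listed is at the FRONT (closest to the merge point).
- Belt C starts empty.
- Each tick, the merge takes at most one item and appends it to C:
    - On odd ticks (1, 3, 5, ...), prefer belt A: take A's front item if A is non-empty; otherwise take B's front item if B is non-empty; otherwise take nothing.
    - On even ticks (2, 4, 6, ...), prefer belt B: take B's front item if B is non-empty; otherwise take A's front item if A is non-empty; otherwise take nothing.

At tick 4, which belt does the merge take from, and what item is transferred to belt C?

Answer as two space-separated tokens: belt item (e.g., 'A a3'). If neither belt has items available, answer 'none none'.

Tick 1: prefer A, take bolt from A; A=[lens,spool] B=[disk,shaft] C=[bolt]
Tick 2: prefer B, take disk from B; A=[lens,spool] B=[shaft] C=[bolt,disk]
Tick 3: prefer A, take lens from A; A=[spool] B=[shaft] C=[bolt,disk,lens]
Tick 4: prefer B, take shaft from B; A=[spool] B=[-] C=[bolt,disk,lens,shaft]

Answer: B shaft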